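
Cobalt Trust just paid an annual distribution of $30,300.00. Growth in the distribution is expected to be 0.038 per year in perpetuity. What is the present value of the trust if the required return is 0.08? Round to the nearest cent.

$748842.86

D₁ = D₀ × (1 + g) = $30,300.00 × 1.038 = $31,451.4000
Growing perpetuity: P = D₁ / (r − g) = $31,451.4000 / (0.08 − 0.038) = $748,842.86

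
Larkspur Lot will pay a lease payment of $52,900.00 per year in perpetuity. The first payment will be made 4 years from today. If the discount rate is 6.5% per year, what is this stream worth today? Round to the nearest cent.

Value at end of year 3: C / r = $52,900.00 / 0.065 = $813,846.1538
Discount to today: PV = $813,846.1538 / (1 + 0.065)^3 = $813,846.1538 / 1.207950 = $673,741.80

$673741.80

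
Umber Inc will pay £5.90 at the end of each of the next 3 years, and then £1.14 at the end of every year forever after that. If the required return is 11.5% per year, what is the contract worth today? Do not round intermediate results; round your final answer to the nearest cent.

PV of 3-year annuity: £5.90 × [1 − (1+0.115)^−3] / 0.115 = 14.29345
Perpetuity value at year 3: £1.14 / 0.115 = 9.91304
PV of perpetuity: 9.91304 / (1+0.115)^3 = 7.15126
Total PV = 14.29345 + 7.15126 = 21.44471

£21.44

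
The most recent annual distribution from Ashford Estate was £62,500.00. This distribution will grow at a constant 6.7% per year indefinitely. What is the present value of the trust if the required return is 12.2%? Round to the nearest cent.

D₁ = D₀ × (1 + g) = £62,500.00 × 1.067 = £66,687.5000
Growing perpetuity: P = D₁ / (r − g) = £66,687.5000 / (0.122 − 0.067) = £1,212,500.00

£1212500.00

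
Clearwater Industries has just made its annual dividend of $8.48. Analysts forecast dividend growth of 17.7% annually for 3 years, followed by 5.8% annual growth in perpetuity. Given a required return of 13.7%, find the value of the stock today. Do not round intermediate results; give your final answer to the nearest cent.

$153.25

D_1 = 9.98096
D_2 = 11.74759
D_3 = 13.82691
Terminal value at year 3: TV = D_3×(1+g_2)/(r−g_2) = 14.62887/0.079 = 185.17562
P_0 = D_1/(1+r)^1 + D_2/(1+r)^2 + D_3/(1+r)^3 + TV/(1+r)^3
    = 8.77833 + 9.08715 + 9.40684 + 125.98024 = 153.25256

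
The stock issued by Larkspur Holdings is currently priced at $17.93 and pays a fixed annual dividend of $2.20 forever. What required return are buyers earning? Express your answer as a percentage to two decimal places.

P = C/r ⇒ r = C/P = $2.20/$17.93 = 0.122699

12.27%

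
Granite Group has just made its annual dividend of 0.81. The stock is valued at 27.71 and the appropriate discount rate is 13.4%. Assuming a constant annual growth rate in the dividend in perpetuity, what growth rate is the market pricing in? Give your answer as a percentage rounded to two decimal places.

P = D₀(1+g)/(r−g) ⇒ P(r−g) = D₀(1+g) ⇒ g(P+D₀) = P·r − D₀
g = (P·r − D₀)/(P + D₀) = (27.71×0.134 − 0.81) / (27.71 + 0.81) = 0.101793

10.18%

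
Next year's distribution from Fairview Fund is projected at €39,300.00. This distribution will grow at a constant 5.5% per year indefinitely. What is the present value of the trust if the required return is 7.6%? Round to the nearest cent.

Growing perpetuity: P = D₁ / (r − g) = €39,300.0000 / (0.076 − 0.055) = €1,871,428.57

€1871428.57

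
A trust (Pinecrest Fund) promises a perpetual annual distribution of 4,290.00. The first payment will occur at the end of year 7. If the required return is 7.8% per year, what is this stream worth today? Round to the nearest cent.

Value at end of year 6: C / r = 4,290.00 / 0.078 = 55,000.0000
Discount to today: PV = 55,000.0000 / (1 + 0.078)^6 = 55,000.0000 / 1.569324 = 35,046.94

35046.94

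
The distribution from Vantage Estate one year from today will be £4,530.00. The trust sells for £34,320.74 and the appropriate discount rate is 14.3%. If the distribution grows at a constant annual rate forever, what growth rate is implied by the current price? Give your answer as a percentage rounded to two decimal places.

1.10%

P = D₁/(r−g) ⇒ g = r − D₁/P = 0.143 − £4,530.00/£34,320.74 = 0.011010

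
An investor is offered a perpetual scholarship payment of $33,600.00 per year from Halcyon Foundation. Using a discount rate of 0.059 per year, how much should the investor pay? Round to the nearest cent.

Level perpetuity: PV = C / r = $33,600.00 / 0.059 = $569,491.53

$569491.53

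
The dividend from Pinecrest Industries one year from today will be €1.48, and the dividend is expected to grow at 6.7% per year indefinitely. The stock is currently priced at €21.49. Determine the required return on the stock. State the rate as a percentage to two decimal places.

13.59%

P = D₁/(r − g) ⇒ r = D₁/P + g = €1.4800/€21.49 + 0.067 = 0.068869 + 0.067 = 0.135869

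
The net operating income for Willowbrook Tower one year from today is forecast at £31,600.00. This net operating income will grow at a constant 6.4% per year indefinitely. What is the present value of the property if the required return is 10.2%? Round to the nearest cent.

Growing perpetuity: P = D₁ / (r − g) = £31,600.0000 / (0.102 − 0.064) = £831,578.95

£831578.95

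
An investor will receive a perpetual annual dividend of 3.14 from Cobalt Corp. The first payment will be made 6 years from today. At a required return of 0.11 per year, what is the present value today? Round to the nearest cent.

Value at end of year 5: C / r = 3.14 / 0.11 = 28.5455
Discount to today: PV = 28.5455 / (1 + 0.11)^5 = 28.5455 / 1.685058 = 16.94

16.94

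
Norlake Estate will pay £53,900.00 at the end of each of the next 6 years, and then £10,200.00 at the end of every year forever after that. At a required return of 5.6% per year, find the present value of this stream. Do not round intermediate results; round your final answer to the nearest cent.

£399757.26

PV of 6-year annuity: £53,900.00 × [1 − (1+0.056)^−6] / 0.056 = 268407.69606
Perpetuity value at year 6: £10,200.00 / 0.056 = 182142.85714
PV of perpetuity: 182142.85714 / (1+0.056)^6 = 131349.56401
Total PV = 268407.69606 + 131349.56401 = 399757.26007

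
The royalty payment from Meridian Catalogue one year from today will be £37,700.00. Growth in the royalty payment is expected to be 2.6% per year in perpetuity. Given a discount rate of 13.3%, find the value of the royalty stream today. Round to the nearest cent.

Growing perpetuity: P = D₁ / (r − g) = £37,700.0000 / (0.133 − 0.026) = £352,336.45

£352336.45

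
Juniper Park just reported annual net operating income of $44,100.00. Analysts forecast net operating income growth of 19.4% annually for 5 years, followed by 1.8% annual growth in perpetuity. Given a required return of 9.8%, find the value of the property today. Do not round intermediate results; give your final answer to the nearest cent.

$1138845.12

D_1 = 52655.40000
D_2 = 62870.54760
D_3 = 75067.43383
D_4 = 89630.51600
D_5 = 107018.83610
Terminal value at year 5: TV = D_5×(1+g_2)/(r−g_2) = 108945.17515/0.08 = 1361814.68940
P_0 = D_1/(1+r)^1 + D_2/(1+r)^2 + D_3/(1+r)^3 + D_4/(1+r)^4 + D_5/(1+r)^5 + TV/(1+r)^5
    = 47955.73770 + 52148.58909 + 56708.02857 + 61666.10757 + 67057.67982 + 853308.97571 = 1138845.11847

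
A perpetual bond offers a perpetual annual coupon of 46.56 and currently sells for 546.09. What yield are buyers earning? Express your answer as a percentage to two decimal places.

P = C/r ⇒ r = C/P = 46.56/546.09 = 0.085261

8.53%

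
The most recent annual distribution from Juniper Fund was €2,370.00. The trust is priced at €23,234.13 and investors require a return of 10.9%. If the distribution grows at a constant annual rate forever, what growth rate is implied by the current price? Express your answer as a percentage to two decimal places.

P = D₀(1+g)/(r−g) ⇒ P(r−g) = D₀(1+g) ⇒ g(P+D₀) = P·r − D₀
g = (P·r − D₀)/(P + D₀) = (€23,234.13×0.109 − €2,370.00) / (€23,234.13 + €2,370.00) = 0.006347

0.63%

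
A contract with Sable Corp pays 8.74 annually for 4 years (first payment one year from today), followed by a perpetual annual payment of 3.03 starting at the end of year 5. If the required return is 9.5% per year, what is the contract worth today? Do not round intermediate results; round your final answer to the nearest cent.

PV of 4-year annuity: 8.74 × [1 − (1+0.095)^−4] / 0.095 = 28.00716
Perpetuity value at year 4: 3.03 / 0.095 = 31.89474
PV of perpetuity: 31.89474 / (1+0.095)^4 = 22.18516
Total PV = 28.00716 + 22.18516 = 50.19232

50.19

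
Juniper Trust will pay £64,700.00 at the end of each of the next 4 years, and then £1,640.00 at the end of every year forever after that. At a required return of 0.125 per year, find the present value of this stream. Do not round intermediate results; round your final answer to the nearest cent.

PV of 4-year annuity: £64,700.00 × [1 − (1+0.125)^−4] / 0.125 = 194464.86816
Perpetuity value at year 4: £1,640.00 / 0.125 = 13120.00000
PV of perpetuity: 13120.00000 / (1+0.125)^4 = 8190.75141
Total PV = 194464.86816 + 8190.75141 = 202655.61957

£202655.62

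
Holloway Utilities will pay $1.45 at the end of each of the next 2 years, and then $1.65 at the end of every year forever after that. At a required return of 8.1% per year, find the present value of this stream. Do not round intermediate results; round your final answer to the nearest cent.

PV of 2-year annuity: $1.45 × [1 − (1+0.081)^−2] / 0.081 = 2.58219
Perpetuity value at year 2: $1.65 / 0.081 = 20.37037
PV of perpetuity: 20.37037 / (1+0.081)^2 = 17.43201
Total PV = 2.58219 + 17.43201 = 20.01421

$20.01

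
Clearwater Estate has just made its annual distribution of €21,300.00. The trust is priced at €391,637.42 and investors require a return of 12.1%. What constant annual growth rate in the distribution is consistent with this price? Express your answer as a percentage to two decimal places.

P = D₀(1+g)/(r−g) ⇒ P(r−g) = D₀(1+g) ⇒ g(P+D₀) = P·r − D₀
g = (P·r − D₀)/(P + D₀) = (€391,637.42×0.121 − €21,300.00) / (€391,637.42 + €21,300.00) = 0.063177

6.32%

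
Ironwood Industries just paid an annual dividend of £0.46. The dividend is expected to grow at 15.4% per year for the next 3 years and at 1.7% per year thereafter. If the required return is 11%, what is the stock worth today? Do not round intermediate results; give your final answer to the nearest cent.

D_1 = 0.53084
D_2 = 0.61259
D_3 = 0.70693
Terminal value at year 3: TV = D_3×(1+g_2)/(r−g_2) = 0.71895/0.093 = 7.73060
P_0 = D_1/(1+r)^1 + D_2/(1+r)^2 + D_3/(1+r)^3 + TV/(1+r)^3
    = 0.47823 + 0.49719 + 0.51690 + 5.65255 = 7.14487

£7.14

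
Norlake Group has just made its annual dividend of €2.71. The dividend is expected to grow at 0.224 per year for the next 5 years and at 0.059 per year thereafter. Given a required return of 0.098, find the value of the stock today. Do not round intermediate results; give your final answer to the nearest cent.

D_1 = 3.31704
D_2 = 4.06006
D_3 = 4.96951
D_4 = 6.08268
D_5 = 7.44520
Terminal value at year 5: TV = D_5×(1+g_2)/(r−g_2) = 7.88447/0.039 = 202.16582
P_0 = D_1/(1+r)^1 + D_2/(1+r)^2 + D_3/(1+r)^3 + D_4/(1+r)^4 + D_5/(1+r)^5 + TV/(1+r)^5
    = 3.02098 + 3.36765 + 3.75411 + 4.18490 + 4.66514 + 126.67649 = 145.66928

€145.67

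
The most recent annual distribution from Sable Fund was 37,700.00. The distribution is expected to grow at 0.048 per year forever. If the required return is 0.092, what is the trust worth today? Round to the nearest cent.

897945.45

D₁ = D₀ × (1 + g) = 37,700.00 × 1.048 = 39,509.6000
Growing perpetuity: P = D₁ / (r − g) = 39,509.6000 / (0.092 − 0.048) = 897,945.45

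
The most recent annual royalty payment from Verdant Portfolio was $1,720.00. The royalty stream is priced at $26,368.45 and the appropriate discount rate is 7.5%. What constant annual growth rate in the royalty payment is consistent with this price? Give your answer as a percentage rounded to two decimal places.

0.92%

P = D₀(1+g)/(r−g) ⇒ P(r−g) = D₀(1+g) ⇒ g(P+D₀) = P·r − D₀
g = (P·r − D₀)/(P + D₀) = ($26,368.45×0.075 − $1,720.00) / ($26,368.45 + $1,720.00) = 0.009172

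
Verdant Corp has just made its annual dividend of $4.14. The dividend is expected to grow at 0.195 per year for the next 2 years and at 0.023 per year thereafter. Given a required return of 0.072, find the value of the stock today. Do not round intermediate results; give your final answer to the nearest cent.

D_1 = 4.94730
D_2 = 5.91202
Terminal value at year 2: TV = D_2×(1+g_2)/(r−g_2) = 6.04800/0.049 = 123.42857
P_0 = D_1/(1+r)^1 + D_2/(1+r)^2 + TV/(1+r)^2
    = 4.61502 + 5.14454 + 107.40540 = 117.16496

$117.16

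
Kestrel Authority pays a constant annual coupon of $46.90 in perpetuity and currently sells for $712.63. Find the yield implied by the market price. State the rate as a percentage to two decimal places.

6.58%

P = C/r ⇒ r = C/P = $46.90/$712.63 = 0.065813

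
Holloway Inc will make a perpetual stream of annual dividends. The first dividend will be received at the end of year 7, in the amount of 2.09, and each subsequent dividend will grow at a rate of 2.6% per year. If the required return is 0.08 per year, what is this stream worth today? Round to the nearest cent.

Value at end of year 6: C₁ / (r − g) = 2.09 / (0.08 − 0.026) = 38.7037
Discount to today: PV = 38.7037 / (1 + 0.08)^6 = 38.7037 / 1.586874 = 24.39

24.39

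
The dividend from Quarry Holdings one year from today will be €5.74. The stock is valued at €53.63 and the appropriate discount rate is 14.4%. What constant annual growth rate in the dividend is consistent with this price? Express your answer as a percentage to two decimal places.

3.70%

P = D₁/(r−g) ⇒ g = r − D₁/P = 0.144 − €5.74/€53.63 = 0.036970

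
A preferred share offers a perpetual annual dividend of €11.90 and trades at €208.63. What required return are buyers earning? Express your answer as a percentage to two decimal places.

P = C/r ⇒ r = C/P = €11.90/€208.63 = 0.057039

5.70%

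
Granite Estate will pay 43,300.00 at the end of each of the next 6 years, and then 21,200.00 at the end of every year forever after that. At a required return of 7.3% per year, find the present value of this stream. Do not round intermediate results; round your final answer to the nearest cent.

394782.93

PV of 6-year annuity: 43,300.00 × [1 − (1+0.073)^−6] / 0.073 = 204493.49668
Perpetuity value at year 6: 21,200.00 / 0.073 = 290410.95890
PV of perpetuity: 290410.95890 / (1+0.073)^6 = 190289.43166
Total PV = 204493.49668 + 190289.43166 = 394782.92834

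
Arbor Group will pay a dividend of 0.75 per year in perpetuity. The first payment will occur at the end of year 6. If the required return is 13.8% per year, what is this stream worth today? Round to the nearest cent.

2.85

Value at end of year 5: C / r = 0.75 / 0.138 = 5.4348
Discount to today: PV = 5.4348 / (1 + 0.138)^5 = 5.4348 / 1.908584 = 2.85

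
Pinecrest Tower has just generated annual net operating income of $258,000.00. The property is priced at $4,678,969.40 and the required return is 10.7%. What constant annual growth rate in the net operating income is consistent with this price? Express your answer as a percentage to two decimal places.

4.91%

P = D₀(1+g)/(r−g) ⇒ P(r−g) = D₀(1+g) ⇒ g(P+D₀) = P·r − D₀
g = (P·r − D₀)/(P + D₀) = ($4,678,969.40×0.107 − $258,000.00) / ($4,678,969.40 + $258,000.00) = 0.049150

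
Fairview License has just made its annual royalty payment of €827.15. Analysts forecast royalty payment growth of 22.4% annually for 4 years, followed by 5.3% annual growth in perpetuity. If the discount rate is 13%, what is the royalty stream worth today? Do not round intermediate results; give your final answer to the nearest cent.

D_1 = 1012.43160
D_2 = 1239.21628
D_3 = 1516.80072
D_4 = 1856.56409
Terminal value at year 4: TV = D_4×(1+g_2)/(r−g_2) = 1954.96198/0.077 = 25389.11667
P_0 = D_1/(1+r)^1 + D_2/(1+r)^2 + D_3/(1+r)^3 + D_4/(1+r)^4 + TV/(1+r)^4
    = 895.95717 + 970.48812 + 1051.21899 + 1138.66552 + 15571.62073 = 19627.95053

€19627.95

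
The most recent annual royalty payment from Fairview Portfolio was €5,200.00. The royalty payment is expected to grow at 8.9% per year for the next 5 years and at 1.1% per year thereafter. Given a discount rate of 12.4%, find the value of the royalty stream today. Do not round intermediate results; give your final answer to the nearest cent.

D_1 = 5662.80000
D_2 = 6166.78920
D_3 = 6715.63344
D_4 = 7313.32481
D_5 = 7964.21072
Terminal value at year 5: TV = D_5×(1+g_2)/(r−g_2) = 8051.81704/0.113 = 71255.01806
P_0 = D_1/(1+r)^1 + D_2/(1+r)^2 + D_3/(1+r)^3 + D_4/(1+r)^4 + D_5/(1+r)^5 + TV/(1+r)^5
    = 5038.07829 + 4881.19863 + 4729.20401 + 4581.94232 + 4439.26618 + 39717.68237 = 63387.37180

€63387.37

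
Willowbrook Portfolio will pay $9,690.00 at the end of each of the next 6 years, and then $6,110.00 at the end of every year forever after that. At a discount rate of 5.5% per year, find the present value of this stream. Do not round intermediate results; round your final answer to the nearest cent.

$128974.91

PV of 6-year annuity: $9,690.00 × [1 − (1+0.055)^−6] / 0.055 = 48406.68869
Perpetuity value at year 6: $6,110.00 / 0.055 = 111090.90909
PV of perpetuity: 111090.90909 / (1+0.055)^6 = 80568.21891
Total PV = 48406.68869 + 80568.21891 = 128974.90760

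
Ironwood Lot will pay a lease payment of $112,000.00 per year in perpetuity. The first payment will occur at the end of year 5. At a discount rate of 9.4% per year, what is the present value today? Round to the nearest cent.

$831803.76

Value at end of year 4: C / r = $112,000.00 / 0.094 = $1,191,489.3617
Discount to today: PV = $1,191,489.3617 / (1 + 0.094)^4 = $1,191,489.3617 / 1.432416 = $831,803.76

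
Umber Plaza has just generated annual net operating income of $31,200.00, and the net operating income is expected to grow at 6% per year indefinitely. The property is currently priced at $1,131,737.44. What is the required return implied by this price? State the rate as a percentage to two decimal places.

8.92%

D₁ = $31,200.00 × 1.06 = $33,072.0000
P = D₁/(r − g) ⇒ r = D₁/P + g = $33,072.0000/$1,131,737.44 + 0.06 = 0.029222 + 0.06 = 0.089222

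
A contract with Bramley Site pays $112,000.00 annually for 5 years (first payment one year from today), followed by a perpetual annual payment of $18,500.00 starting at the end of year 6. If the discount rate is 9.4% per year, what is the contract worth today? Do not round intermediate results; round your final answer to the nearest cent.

PV of 5-year annuity: $112,000.00 × [1 − (1+0.094)^−5] / 0.094 = 431156.85379
Perpetuity value at year 5: $18,500.00 / 0.094 = 196808.51064
PV of perpetuity: 196808.51064 / (1+0.094)^5 = 125590.63747
Total PV = 431156.85379 + 125590.63747 = 556747.49126

$556747.49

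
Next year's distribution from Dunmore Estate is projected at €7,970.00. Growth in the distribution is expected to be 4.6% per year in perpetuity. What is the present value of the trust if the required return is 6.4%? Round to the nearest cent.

Growing perpetuity: P = D₁ / (r − g) = €7,970.0000 / (0.064 − 0.046) = €442,777.78

€442777.78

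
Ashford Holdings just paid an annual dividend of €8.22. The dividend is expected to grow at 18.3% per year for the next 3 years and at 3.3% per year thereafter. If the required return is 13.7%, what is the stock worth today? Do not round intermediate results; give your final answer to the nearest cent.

D_1 = 9.72426
D_2 = 11.50380
D_3 = 13.60899
Terminal value at year 3: TV = D_3×(1+g_2)/(r−g_2) = 14.05809/0.104 = 135.17396
P_0 = D_1/(1+r)^1 + D_2/(1+r)^2 + D_3/(1+r)^3 + TV/(1+r)^3
    = 8.55256 + 8.89857 + 9.25859 + 91.96268 = 118.67240

€118.67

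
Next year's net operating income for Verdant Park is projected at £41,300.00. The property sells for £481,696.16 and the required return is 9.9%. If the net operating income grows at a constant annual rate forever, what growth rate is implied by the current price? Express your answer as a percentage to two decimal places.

1.33%

P = D₁/(r−g) ⇒ g = r − D₁/P = 0.099 − £41,300.00/£481,696.16 = 0.013261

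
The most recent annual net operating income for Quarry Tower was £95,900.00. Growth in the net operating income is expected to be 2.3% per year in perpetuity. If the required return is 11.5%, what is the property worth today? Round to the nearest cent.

D₁ = D₀ × (1 + g) = £95,900.00 × 1.023 = £98,105.7000
Growing perpetuity: P = D₁ / (r − g) = £98,105.7000 / (0.115 − 0.023) = £1,066,366.30

£1066366.30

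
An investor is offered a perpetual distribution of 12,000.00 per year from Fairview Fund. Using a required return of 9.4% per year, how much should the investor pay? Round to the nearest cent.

127659.57

Level perpetuity: PV = C / r = 12,000.00 / 0.094 = 127,659.57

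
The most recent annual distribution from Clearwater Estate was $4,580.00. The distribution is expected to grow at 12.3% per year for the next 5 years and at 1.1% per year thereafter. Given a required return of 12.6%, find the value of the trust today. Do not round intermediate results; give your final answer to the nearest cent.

D_1 = 5143.34000
D_2 = 5775.97082
D_3 = 6486.41523
D_4 = 7284.24430
D_5 = 8180.20635
Terminal value at year 5: TV = D_5×(1+g_2)/(r−g_2) = 8270.18862/0.115 = 71914.68368
P_0 = D_1/(1+r)^1 + D_2/(1+r)^2 + D_3/(1+r)^3 + D_4/(1+r)^4 + D_5/(1+r)^5 + TV/(1+r)^5
    = 4567.79751 + 4555.62754 + 4543.48999 + 4531.38477 + 4519.31181 + 39730.64558 = 62448.25721

$62448.26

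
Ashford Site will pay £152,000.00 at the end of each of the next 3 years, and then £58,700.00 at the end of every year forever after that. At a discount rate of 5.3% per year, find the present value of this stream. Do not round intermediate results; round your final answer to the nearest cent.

£1360204.65

PV of 3-year annuity: £152,000.00 × [1 − (1+0.053)^−3] / 0.053 = 411617.76075
Perpetuity value at year 3: £58,700.00 / 0.053 = 1107547.16981
PV of perpetuity: 1107547.16981 / (1+0.053)^3 = 948586.88984
Total PV = 411617.76075 + 948586.88984 = 1360204.65059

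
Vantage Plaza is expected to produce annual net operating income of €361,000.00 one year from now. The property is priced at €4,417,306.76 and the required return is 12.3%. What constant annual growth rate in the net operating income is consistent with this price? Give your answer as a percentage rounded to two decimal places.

P = D₁/(r−g) ⇒ g = r − D₁/P = 0.123 − €361,000.00/€4,417,306.76 = 0.041276

4.13%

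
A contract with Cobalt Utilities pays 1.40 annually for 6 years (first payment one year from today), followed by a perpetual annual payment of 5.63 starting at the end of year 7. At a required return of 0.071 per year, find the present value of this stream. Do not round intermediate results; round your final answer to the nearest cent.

PV of 6-year annuity: 1.40 × [1 − (1+0.071)^−6] / 0.071 = 6.65260
Perpetuity value at year 6: 5.63 / 0.071 = 79.29577
PV of perpetuity: 79.29577 / (1+0.071)^6 = 52.54280
Total PV = 6.65260 + 52.54280 = 59.19541

59.20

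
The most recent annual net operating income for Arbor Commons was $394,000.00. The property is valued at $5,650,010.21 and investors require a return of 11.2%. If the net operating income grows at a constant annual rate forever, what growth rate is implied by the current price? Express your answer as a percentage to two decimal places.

P = D₀(1+g)/(r−g) ⇒ P(r−g) = D₀(1+g) ⇒ g(P+D₀) = P·r − D₀
g = (P·r − D₀)/(P + D₀) = ($5,650,010.21×0.112 − $394,000.00) / ($5,650,010.21 + $394,000.00) = 0.039510

3.95%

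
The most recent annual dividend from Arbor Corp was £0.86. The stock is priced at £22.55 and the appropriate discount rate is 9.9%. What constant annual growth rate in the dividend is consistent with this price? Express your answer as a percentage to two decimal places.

5.86%

P = D₀(1+g)/(r−g) ⇒ P(r−g) = D₀(1+g) ⇒ g(P+D₀) = P·r − D₀
g = (P·r − D₀)/(P + D₀) = (£22.55×0.099 − £0.86) / (£22.55 + £0.86) = 0.058627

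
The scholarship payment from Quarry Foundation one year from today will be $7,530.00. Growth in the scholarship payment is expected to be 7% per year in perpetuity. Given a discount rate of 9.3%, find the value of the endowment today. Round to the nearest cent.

$327391.30

Growing perpetuity: P = D₁ / (r − g) = $7,530.0000 / (0.093 − 0.07) = $327,391.30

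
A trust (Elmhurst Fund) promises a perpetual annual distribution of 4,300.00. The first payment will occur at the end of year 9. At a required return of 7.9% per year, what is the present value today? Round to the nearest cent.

29625.78

Value at end of year 8: C / r = 4,300.00 / 0.079 = 54,430.3797
Discount to today: PV = 54,430.3797 / (1 + 0.079)^8 = 54,430.3797 / 1.837264 = 29,625.78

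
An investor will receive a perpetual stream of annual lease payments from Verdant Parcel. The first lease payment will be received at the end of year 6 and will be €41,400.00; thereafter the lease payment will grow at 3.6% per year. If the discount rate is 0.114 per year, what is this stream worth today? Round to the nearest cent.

Value at end of year 5: C₁ / (r − g) = €41,400.00 / (0.114 − 0.036) = €530,769.2308
Discount to today: PV = €530,769.2308 / (1 + 0.114)^5 = €530,769.2308 / 1.715639 = €309,371.13

€309371.13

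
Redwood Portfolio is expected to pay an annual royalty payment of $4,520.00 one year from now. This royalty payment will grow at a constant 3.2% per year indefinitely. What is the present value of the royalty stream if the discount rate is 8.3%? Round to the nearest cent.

$88627.45

Growing perpetuity: P = D₁ / (r − g) = $4,520.0000 / (0.083 − 0.032) = $88,627.45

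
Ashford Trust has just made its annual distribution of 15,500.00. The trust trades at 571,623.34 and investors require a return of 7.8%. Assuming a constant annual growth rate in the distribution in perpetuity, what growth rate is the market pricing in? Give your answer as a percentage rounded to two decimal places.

P = D₀(1+g)/(r−g) ⇒ P(r−g) = D₀(1+g) ⇒ g(P+D₀) = P·r − D₀
g = (P·r − D₀)/(P + D₀) = (571,623.34×0.078 − 15,500.00) / (571,623.34 + 15,500.00) = 0.049541

4.95%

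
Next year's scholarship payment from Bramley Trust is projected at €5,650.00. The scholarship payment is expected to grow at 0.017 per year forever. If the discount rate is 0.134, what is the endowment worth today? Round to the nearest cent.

Growing perpetuity: P = D₁ / (r − g) = €5,650.0000 / (0.134 − 0.017) = €48,290.60

€48290.60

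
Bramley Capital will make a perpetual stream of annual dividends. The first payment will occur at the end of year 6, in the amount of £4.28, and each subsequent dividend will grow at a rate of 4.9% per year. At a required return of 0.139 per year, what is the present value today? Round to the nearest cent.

Value at end of year 5: C₁ / (r − g) = £4.28 / (0.139 − 0.049) = £47.5556
Discount to today: PV = £47.5556 / (1 + 0.139)^5 = £47.5556 / 1.916985 = £24.81

£24.81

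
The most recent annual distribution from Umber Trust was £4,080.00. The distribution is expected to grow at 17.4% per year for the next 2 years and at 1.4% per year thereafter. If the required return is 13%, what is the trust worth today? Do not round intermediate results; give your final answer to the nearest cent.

£47139.13

D_1 = 4789.92000
D_2 = 5623.36608
Terminal value at year 2: TV = D_2×(1+g_2)/(r−g_2) = 5702.09321/0.116 = 49155.97591
P_0 = D_1/(1+r)^1 + D_2/(1+r)^2 + TV/(1+r)^2
    = 4238.86726 + 4403.92049 + 38496.33950 = 47139.12725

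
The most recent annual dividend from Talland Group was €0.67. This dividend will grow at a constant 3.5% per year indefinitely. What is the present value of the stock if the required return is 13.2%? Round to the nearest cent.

D₁ = D₀ × (1 + g) = €0.67 × 1.035 = €0.6935
Growing perpetuity: P = D₁ / (r − g) = €0.6935 / (0.132 − 0.035) = €7.15

€7.15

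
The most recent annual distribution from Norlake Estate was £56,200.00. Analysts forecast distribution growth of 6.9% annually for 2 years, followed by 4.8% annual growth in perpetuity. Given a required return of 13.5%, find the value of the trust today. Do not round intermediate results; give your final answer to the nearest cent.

D_1 = 60077.80000
D_2 = 64223.16820
Terminal value at year 2: TV = D_2×(1+g_2)/(r−g_2) = 67305.88027/0.087 = 773630.80774
P_0 = D_1/(1+r)^1 + D_2/(1+r)^2 + TV/(1+r)^2
    = 52931.98238 + 49853.99926 + 600540.12905 = 703326.11069

£703326.11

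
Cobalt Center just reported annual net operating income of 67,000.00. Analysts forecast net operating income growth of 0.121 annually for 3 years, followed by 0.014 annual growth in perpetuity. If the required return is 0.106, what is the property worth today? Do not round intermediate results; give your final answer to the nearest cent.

D_1 = 75107.00000
D_2 = 84194.94700
D_3 = 94382.53559
Terminal value at year 3: TV = D_3×(1+g_2)/(r−g_2) = 95703.89109/0.092 = 1040259.68571
P_0 = D_1/(1+r)^1 + D_2/(1+r)^2 + D_3/(1+r)^3 + TV/(1+r)^3
    = 67908.67993 + 68829.68372 + 69763.17853 + 768911.55467 = 975413.09686

975413.10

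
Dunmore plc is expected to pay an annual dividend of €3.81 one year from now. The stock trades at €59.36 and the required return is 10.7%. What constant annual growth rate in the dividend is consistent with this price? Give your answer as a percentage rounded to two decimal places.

4.28%

P = D₁/(r−g) ⇒ g = r − D₁/P = 0.107 − €3.81/€59.36 = 0.042815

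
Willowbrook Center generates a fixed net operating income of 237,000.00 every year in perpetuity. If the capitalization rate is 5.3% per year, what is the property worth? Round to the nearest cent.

Level perpetuity: PV = C / r = 237,000.00 / 0.053 = 4,471,698.11

4471698.11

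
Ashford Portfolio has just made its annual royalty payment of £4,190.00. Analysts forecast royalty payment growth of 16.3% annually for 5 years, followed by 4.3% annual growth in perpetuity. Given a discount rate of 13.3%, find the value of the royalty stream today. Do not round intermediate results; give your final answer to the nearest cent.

D_1 = 4872.97000
D_2 = 5667.26411
D_3 = 6591.02816
D_4 = 7665.36575
D_5 = 8914.82037
Terminal value at year 5: TV = D_5×(1+g_2)/(r−g_2) = 9298.15764/0.09 = 103312.86270
P_0 = D_1/(1+r)^1 + D_2/(1+r)^2 + D_3/(1+r)^3 + D_4/(1+r)^4 + D_5/(1+r)^5 + TV/(1+r)^5
    = 4300.94440 + 4414.82642 + 4531.72385 + 4651.71654 + 4774.88644 + 55335.62841 = 78009.72605

£78009.73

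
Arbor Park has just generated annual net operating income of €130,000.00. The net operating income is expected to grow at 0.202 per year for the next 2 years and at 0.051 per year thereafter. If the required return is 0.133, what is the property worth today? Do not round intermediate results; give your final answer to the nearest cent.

D_1 = 156260.00000
D_2 = 187824.52000
Terminal value at year 2: TV = D_2×(1+g_2)/(r−g_2) = 197403.57052/0.082 = 2407360.61610
P_0 = D_1/(1+r)^1 + D_2/(1+r)^2 + TV/(1+r)^2
    = 137917.03442 + 146316.21834 + 1875345.67648 = 2159578.92924

€2159578.93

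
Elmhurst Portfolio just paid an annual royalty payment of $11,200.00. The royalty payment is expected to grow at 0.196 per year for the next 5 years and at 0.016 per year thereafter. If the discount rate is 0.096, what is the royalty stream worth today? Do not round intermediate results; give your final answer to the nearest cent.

D_1 = 13395.20000
D_2 = 16020.65920
D_3 = 19160.70840
D_4 = 22916.20725
D_5 = 27407.78387
Terminal value at year 5: TV = D_5×(1+g_2)/(r−g_2) = 27846.30841/0.08 = 348078.85517
P_0 = D_1/(1+r)^1 + D_2/(1+r)^2 + D_3/(1+r)^3 + D_4/(1+r)^4 + D_5/(1+r)^5 + TV/(1+r)^5
    = 12221.89781 + 13337.03447 + 14553.91718 + 15881.82933 + 17330.90135 + 220102.44714 = 293428.02728

$293428.03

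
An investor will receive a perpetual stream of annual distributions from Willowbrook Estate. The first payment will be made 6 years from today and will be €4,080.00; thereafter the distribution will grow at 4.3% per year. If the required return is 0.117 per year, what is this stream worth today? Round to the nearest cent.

€31707.54

Value at end of year 5: C₁ / (r − g) = €4,080.00 / (0.117 − 0.043) = €55,135.1351
Discount to today: PV = €55,135.1351 / (1 + 0.117)^5 = €55,135.1351 / 1.738865 = €31,707.54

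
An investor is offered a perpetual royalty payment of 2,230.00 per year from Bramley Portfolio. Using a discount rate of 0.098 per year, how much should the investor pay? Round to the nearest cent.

Level perpetuity: PV = C / r = 2,230.00 / 0.098 = 22,755.10

22755.10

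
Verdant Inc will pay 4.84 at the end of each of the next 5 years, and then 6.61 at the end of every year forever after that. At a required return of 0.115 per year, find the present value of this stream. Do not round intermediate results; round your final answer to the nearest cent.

51.02

PV of 5-year annuity: 4.84 × [1 − (1+0.115)^−5] / 0.115 = 17.66541
Perpetuity value at year 5: 6.61 / 0.115 = 57.47826
PV of perpetuity: 57.47826 / (1+0.115)^5 = 33.35257
Total PV = 17.66541 + 33.35257 = 51.01798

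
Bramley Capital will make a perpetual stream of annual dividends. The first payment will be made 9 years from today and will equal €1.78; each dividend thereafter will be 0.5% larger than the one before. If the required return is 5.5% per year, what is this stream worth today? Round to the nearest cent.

€23.20

Value at end of year 8: C₁ / (r − g) = €1.78 / (0.055 − 0.005) = €35.6000
Discount to today: PV = €35.6000 / (1 + 0.055)^8 = €35.6000 / 1.534687 = €23.20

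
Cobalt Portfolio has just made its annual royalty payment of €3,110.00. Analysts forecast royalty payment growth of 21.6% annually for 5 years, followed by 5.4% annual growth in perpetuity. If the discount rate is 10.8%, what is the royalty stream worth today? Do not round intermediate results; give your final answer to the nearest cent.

€117377.30

D_1 = 3781.76000
D_2 = 4598.62016
D_3 = 5591.92211
D_4 = 6799.77729
D_5 = 8268.52919
Terminal value at year 5: TV = D_5×(1+g_2)/(r−g_2) = 8715.02976/0.054 = 161389.44004
P_0 = D_1/(1+r)^1 + D_2/(1+r)^2 + D_3/(1+r)^3 + D_4/(1+r)^4 + D_5/(1+r)^5 + TV/(1+r)^5
    = 3413.14079 + 3745.82961 + 4110.94657 + 4511.65256 + 4951.41652 + 96644.31513 = 117377.30119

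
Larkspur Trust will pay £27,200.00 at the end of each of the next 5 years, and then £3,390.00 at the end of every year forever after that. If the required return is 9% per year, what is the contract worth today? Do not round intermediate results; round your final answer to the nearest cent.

£130279.26

PV of 5-year annuity: £27,200.00 × [1 − (1+0.09)^−5] / 0.09 = 105798.51436
Perpetuity value at year 5: £3,390.00 / 0.09 = 37666.66667
PV of perpetuity: 37666.66667 / (1+0.09)^5 = 24480.74888
Total PV = 105798.51436 + 24480.74888 = 130279.26325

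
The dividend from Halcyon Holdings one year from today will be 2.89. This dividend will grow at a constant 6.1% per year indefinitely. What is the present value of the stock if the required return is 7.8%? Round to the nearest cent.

170.00

Growing perpetuity: P = D₁ / (r − g) = 2.8900 / (0.078 − 0.061) = 170.00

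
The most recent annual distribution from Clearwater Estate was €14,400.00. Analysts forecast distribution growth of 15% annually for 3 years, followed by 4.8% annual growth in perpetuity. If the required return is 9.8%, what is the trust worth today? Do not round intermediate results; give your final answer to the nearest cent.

€394191.53

D_1 = 16560.00000
D_2 = 19044.00000
D_3 = 21900.60000
Terminal value at year 3: TV = D_3×(1+g_2)/(r−g_2) = 22951.82880/0.05 = 459036.57600
P_0 = D_1/(1+r)^1 + D_2/(1+r)^2 + D_3/(1+r)^3 + TV/(1+r)^3
    = 15081.96721 + 15796.23160 + 16544.32271 + 346769.00405 = 394191.52558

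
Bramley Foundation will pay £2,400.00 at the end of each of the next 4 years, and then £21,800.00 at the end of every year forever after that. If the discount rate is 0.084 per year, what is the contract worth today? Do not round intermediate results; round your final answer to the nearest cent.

£195836.52

PV of 4-year annuity: £2,400.00 × [1 − (1+0.084)^−4] / 0.084 = 7878.83981
Perpetuity value at year 4: £21,800.00 / 0.084 = 259523.80952
PV of perpetuity: 259523.80952 / (1+0.084)^4 = 187957.68127
Total PV = 7878.83981 + 187957.68127 = 195836.52108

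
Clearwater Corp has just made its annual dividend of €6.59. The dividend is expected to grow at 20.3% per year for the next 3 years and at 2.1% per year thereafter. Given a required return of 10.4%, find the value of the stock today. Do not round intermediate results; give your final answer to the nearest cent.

D_1 = 7.92777
D_2 = 9.53711
D_3 = 11.47314
Terminal value at year 3: TV = D_3×(1+g_2)/(r−g_2) = 11.71408/0.083 = 141.13345
P_0 = D_1/(1+r)^1 + D_2/(1+r)^2 + D_3/(1+r)^3 + TV/(1+r)^3
    = 7.18095 + 7.82490 + 8.52658 + 104.88726 = 128.41969

€128.42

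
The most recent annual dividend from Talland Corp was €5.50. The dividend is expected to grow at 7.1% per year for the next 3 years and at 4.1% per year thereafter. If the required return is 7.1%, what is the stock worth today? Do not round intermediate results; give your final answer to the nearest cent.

D_1 = 5.89050
D_2 = 6.30873
D_3 = 6.75665
Terminal value at year 3: TV = D_3×(1+g_2)/(r−g_2) = 7.03367/0.03 = 234.45558
P_0 = D_1/(1+r)^1 + D_2/(1+r)^2 + D_3/(1+r)^3 + TV/(1+r)^3
    = 5.50000 + 5.50000 + 5.50000 + 190.85000 = 207.35000

€207.35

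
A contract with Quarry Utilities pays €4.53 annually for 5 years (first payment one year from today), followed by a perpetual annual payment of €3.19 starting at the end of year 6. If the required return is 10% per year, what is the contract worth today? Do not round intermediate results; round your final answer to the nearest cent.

€36.98

PV of 5-year annuity: €4.53 × [1 − (1+0.1)^−5] / 0.1 = 17.17226
Perpetuity value at year 5: €3.19 / 0.1 = 31.90000
PV of perpetuity: 31.90000 / (1+0.1)^5 = 19.80739
Total PV = 17.17226 + 19.80739 = 36.97965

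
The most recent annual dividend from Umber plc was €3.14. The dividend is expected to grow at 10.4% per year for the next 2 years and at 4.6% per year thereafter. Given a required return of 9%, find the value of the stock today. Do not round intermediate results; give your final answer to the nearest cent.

€82.98

D_1 = 3.46656
D_2 = 3.82708
Terminal value at year 2: TV = D_2×(1+g_2)/(r−g_2) = 4.00313/0.044 = 90.98018
P_0 = D_1/(1+r)^1 + D_2/(1+r)^2 + TV/(1+r)^2
    = 3.18033 + 3.22118 + 76.57620 = 82.97771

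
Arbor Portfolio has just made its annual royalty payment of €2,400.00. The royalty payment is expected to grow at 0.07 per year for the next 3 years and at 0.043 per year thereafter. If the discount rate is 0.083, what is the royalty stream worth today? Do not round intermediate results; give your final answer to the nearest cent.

€67381.90

D_1 = 2568.00000
D_2 = 2747.76000
D_3 = 2940.10320
Terminal value at year 3: TV = D_3×(1+g_2)/(r−g_2) = 3066.52764/0.04 = 76663.19094
P_0 = D_1/(1+r)^1 + D_2/(1+r)^2 + D_3/(1+r)^3 + TV/(1+r)^3
    = 2371.19114 + 2342.72808 + 2314.60669 + 60353.36956 = 67381.89547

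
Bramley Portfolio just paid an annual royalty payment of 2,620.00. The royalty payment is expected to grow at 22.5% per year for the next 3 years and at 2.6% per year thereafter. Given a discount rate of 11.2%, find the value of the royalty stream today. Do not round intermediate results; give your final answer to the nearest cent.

51355.70

D_1 = 3209.50000
D_2 = 3931.63750
D_3 = 4816.25594
Terminal value at year 3: TV = D_3×(1+g_2)/(r−g_2) = 4941.47859/0.086 = 57459.05339
P_0 = D_1/(1+r)^1 + D_2/(1+r)^2 + D_3/(1+r)^3 + TV/(1+r)^3
    = 2886.24101 + 3179.53708 + 3502.63752 + 41787.28020 = 51355.69581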